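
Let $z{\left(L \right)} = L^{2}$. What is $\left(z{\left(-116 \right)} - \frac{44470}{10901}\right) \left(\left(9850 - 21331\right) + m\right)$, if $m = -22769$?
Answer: $- \frac{5022398970500}{10901} \approx -4.6073 \cdot 10^{8}$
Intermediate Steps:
$\left(z{\left(-116 \right)} - \frac{44470}{10901}\right) \left(\left(9850 - 21331\right) + m\right) = \left(\left(-116\right)^{2} - \frac{44470}{10901}\right) \left(\left(9850 - 21331\right) - 22769\right) = \left(13456 - \frac{44470}{10901}\right) \left(\left(9850 - 21331\right) - 22769\right) = \left(13456 - \frac{44470}{10901}\right) \left(-11481 - 22769\right) = \frac{146639386}{10901} \left(-34250\right) = - \frac{5022398970500}{10901}$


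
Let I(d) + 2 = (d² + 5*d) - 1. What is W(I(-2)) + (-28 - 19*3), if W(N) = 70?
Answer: -15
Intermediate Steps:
I(d) = -3 + d² + 5*d (I(d) = -2 + ((d² + 5*d) - 1) = -2 + (-1 + d² + 5*d) = -3 + d² + 5*d)
W(I(-2)) + (-28 - 19*3) = 70 + (-28 - 19*3) = 70 + (-28 - 57) = 70 - 85 = -15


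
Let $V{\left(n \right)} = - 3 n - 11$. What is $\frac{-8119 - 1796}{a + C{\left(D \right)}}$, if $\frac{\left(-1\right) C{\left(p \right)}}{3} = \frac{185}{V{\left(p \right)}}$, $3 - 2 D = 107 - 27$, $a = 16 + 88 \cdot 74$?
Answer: $- \frac{690745}{454414} \approx -1.5201$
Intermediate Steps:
$V{\left(n \right)} = -11 - 3 n$
$a = 6528$ ($a = 16 + 6512 = 6528$)
$D = - \frac{77}{2}$ ($D = \frac{3}{2} - \frac{107 - 27}{2} = \frac{3}{2} - 40 = - \frac{77}{2} \approx -38.5$)
$C{\left(p \right)} = - \frac{555}{-11 - 3 p}$ ($C{\left(p \right)} = - 3 \frac{185}{-11 - 3 p} = - \frac{555}{-11 - 3 p}$)
$\frac{-8119 - 1796}{a + C{\left(D \right)}} = \frac{-8119 - 1796}{6528 + \frac{555}{11 + 3 \left(- \frac{77}{2}\right)}} = - \frac{9915}{6528 + \frac{555}{11 - \frac{231}{2}}} = - \frac{9915}{6528 + \frac{555}{- \frac{209}{2}}} = - \frac{9915}{6528 + 555 \left(- \frac{2}{209}\right)} = - \frac{9915}{6528 - \frac{1110}{209}} = - \frac{9915}{\frac{1363242}{209}} = \left(-9915\right) \frac{209}{1363242} = - \frac{690745}{454414}$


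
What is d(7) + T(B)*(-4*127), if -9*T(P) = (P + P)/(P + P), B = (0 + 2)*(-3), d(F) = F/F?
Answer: 517/9 ≈ 57.444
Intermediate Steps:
d(F) = 1
B = -6 (B = 2*(-3) = -6)
T(P) = -1/9 (T(P) = -(P + P)/(9*(P + P)) = -2*P/(9*(2*P)) = -2*P*1/(2*P)/9 = -1/9*1 = -1/9)
d(7) + T(B)*(-4*127) = 1 - (-4)*127/9 = 1 - 1/9*(-508) = 1 + 508/9 = 517/9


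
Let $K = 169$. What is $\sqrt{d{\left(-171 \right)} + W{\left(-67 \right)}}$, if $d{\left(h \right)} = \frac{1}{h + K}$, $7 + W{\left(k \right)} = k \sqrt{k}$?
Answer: $\frac{\sqrt{-30 - 268 i \sqrt{67}}}{2} \approx 16.446 - 16.673 i$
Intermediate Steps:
$W{\left(k \right)} = -7 + k^{\frac{3}{2}}$ ($W{\left(k \right)} = -7 + k \sqrt{k} = -7 + k^{\frac{3}{2}}$)
$d{\left(h \right)} = \frac{1}{169 + h}$ ($d{\left(h \right)} = \frac{1}{h + 169} = \frac{1}{169 + h}$)
$\sqrt{d{\left(-171 \right)} + W{\left(-67 \right)}} = \sqrt{\frac{1}{169 - 171} - \left(7 - \left(-67\right)^{\frac{3}{2}}\right)} = \sqrt{\frac{1}{-2} - \left(7 + 67 i \sqrt{67}\right)} = \sqrt{- \frac{1}{2} - \left(7 + 67 i \sqrt{67}\right)} = \sqrt{- \frac{15}{2} - 67 i \sqrt{67}}$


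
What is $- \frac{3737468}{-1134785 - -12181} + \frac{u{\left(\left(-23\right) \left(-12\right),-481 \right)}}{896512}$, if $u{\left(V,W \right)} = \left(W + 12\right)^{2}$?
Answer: $\frac{128486214645}{35943855616} \approx 3.5746$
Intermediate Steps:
$u{\left(V,W \right)} = \left(12 + W\right)^{2}$
$- \frac{3737468}{-1134785 - -12181} + \frac{u{\left(\left(-23\right) \left(-12\right),-481 \right)}}{896512} = - \frac{3737468}{-1134785 - -12181} + \frac{\left(12 - 481\right)^{2}}{896512} = - \frac{3737468}{-1134785 + 12181} + \left(-469\right)^{2} \cdot \frac{1}{896512} = - \frac{3737468}{-1122604} + 219961 \cdot \frac{1}{896512} = \left(-3737468\right) \left(- \frac{1}{1122604}\right) + \frac{219961}{896512} = \frac{133481}{40093} + \frac{219961}{896512} = \frac{128486214645}{35943855616}$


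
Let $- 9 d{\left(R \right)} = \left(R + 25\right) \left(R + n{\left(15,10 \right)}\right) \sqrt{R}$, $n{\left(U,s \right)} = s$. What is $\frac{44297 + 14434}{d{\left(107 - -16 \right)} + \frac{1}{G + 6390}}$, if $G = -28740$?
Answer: $\frac{3937913550}{881704616963239997} - \frac{192492827623530000 \sqrt{123}}{881704616963239997} \approx -2.4213$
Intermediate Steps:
$d{\left(R \right)} = - \frac{\sqrt{R} \left(10 + R\right) \left(25 + R\right)}{9}$ ($d{\left(R \right)} = - \frac{\left(R + 25\right) \left(R + 10\right) \sqrt{R}}{9} = - \frac{\left(25 + R\right) \left(10 + R\right) \sqrt{R}}{9} = - \frac{\left(10 + R\right) \left(25 + R\right) \sqrt{R}}{9} = - \frac{\sqrt{R} \left(10 + R\right) \left(25 + R\right)}{9}$)
$\frac{44297 + 14434}{d{\left(107 - -16 \right)} + \frac{1}{G + 6390}} = \frac{44297 + 14434}{\frac{\sqrt{107 - -16} \left(-250 - \left(107 - -16\right)^{2} - 35 \left(107 - -16\right)\right)}{9} + \frac{1}{-28740 + 6390}} = \frac{58731}{\frac{\sqrt{107 + 16} \left(-250 - \left(107 + 16\right)^{2} - 35 \left(107 + 16\right)\right)}{9} + \frac{1}{-22350}} = \frac{58731}{\frac{\sqrt{123} \left(-250 - 123^{2} - 4305\right)}{9} - \frac{1}{22350}} = \frac{58731}{\frac{\sqrt{123} \left(-250 - 15129 - 4305\right)}{9} - \frac{1}{22350}} = \frac{58731}{\frac{1}{9} \sqrt{123} \left(-19684\right) - \frac{1}{22350}} = \frac{58731}{- \frac{19684 \sqrt{123}}{9} - \frac{1}{22350}} = \frac{58731}{- \frac{1}{22350} - \frac{19684 \sqrt{123}}{9}}$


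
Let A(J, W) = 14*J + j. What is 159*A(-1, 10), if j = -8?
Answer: -3498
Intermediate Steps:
A(J, W) = -8 + 14*J (A(J, W) = 14*J - 8 = -8 + 14*J)
159*A(-1, 10) = 159*(-8 + 14*(-1)) = 159*(-8 - 14) = 159*(-22) = -3498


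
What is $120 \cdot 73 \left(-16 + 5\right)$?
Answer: $-96360$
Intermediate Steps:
$120 \cdot 73 \left(-16 + 5\right) = 120 \cdot 73 \left(-11\right) = 120 \left(-803\right) = -96360$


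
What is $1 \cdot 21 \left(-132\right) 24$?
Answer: $-66528$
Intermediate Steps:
$1 \cdot 21 \left(-132\right) 24 = 21 \left(-132\right) 24 = \left(-2772\right) 24 = -66528$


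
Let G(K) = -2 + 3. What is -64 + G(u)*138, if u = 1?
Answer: 74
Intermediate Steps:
G(K) = 1
-64 + G(u)*138 = -64 + 1*138 = -64 + 138 = 74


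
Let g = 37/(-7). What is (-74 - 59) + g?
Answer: -968/7 ≈ -138.29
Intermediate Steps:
g = -37/7 (g = 37*(-1/7) = -37/7 ≈ -5.2857)
(-74 - 59) + g = (-74 - 59) - 37/7 = -133 - 37/7 = -968/7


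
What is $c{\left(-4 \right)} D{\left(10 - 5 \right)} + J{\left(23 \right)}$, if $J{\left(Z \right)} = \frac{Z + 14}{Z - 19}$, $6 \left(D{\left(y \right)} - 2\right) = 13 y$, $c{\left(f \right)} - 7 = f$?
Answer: $\frac{191}{4} \approx 47.75$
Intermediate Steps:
$c{\left(f \right)} = 7 + f$
$D{\left(y \right)} = 2 + \frac{13 y}{6}$
$J{\left(Z \right)} = \frac{14 + Z}{-19 + Z}$
$c{\left(-4 \right)} D{\left(10 - 5 \right)} + J{\left(23 \right)} = \left(7 - 4\right) \left(2 + \frac{13 \left(10 - 5\right)}{6}\right) + \frac{14 + 23}{-19 + 23} = 3 \left(2 + \frac{13 \left(10 - 5\right)}{6}\right) + \frac{1}{4} \cdot 37 = 3 \left(2 + \frac{13}{6} \cdot 5\right) + \frac{1}{4} \cdot 37 = 3 \left(2 + \frac{65}{6}\right) + \frac{37}{4} = 3 \cdot \frac{77}{6} + \frac{37}{4} = \frac{77}{2} + \frac{37}{4} = \frac{191}{4}$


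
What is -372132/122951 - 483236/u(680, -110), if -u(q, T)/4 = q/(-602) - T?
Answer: 4458735029419/4029104270 ≈ 1106.6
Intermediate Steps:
u(q, T) = 4*T + 2*q/301 (u(q, T) = -4*(q/(-602) - T) = -4*(q*(-1/602) - T) = -4*(-q/602 - T) = -4*(-T - q/602) = 4*T + 2*q/301)
-372132/122951 - 483236/u(680, -110) = -372132/122951 - 483236/(4*(-110) + (2/301)*680) = -372132*1/122951 - 483236/(-440 + 1360/301) = -372132/122951 - 483236/(-131080/301) = -372132/122951 - 483236*(-301/131080) = -372132/122951 + 36363509/32770 = 4458735029419/4029104270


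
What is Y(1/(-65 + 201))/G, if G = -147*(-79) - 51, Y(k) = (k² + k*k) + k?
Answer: 23/35641792 ≈ 6.4531e-7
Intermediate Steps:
Y(k) = k + 2*k² (Y(k) = (k² + k²) + k = 2*k² + k = k + 2*k²)
G = 11562 (G = 11613 - 51 = 11562)
Y(1/(-65 + 201))/G = ((1 + 2/(-65 + 201))/(-65 + 201))/11562 = ((1 + 2/136)/136)*(1/11562) = ((1 + 2*(1/136))/136)*(1/11562) = ((1 + 1/68)/136)*(1/11562) = ((1/136)*(69/68))*(1/11562) = (69/9248)*(1/11562) = 23/35641792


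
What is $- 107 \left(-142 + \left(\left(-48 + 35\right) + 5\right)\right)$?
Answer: $16050$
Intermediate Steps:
$- 107 \left(-142 + \left(\left(-48 + 35\right) + 5\right)\right) = - 107 \left(-142 + \left(-13 + 5\right)\right) = - 107 \left(-142 - 8\right) = \left(-107\right) \left(-150\right) = 16050$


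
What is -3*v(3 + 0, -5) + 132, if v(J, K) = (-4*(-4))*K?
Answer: 372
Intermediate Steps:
v(J, K) = 16*K
-3*v(3 + 0, -5) + 132 = -48*(-5) + 132 = -3*(-80) + 132 = 240 + 132 = 372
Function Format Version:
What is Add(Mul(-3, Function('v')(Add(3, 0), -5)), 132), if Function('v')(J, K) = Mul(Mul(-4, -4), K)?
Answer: 372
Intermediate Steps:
Function('v')(J, K) = Mul(16, K)
Add(Mul(-3, Function('v')(Add(3, 0), -5)), 132) = Add(Mul(-3, Mul(16, -5)), 132) = Add(Mul(-3, -80), 132) = Add(240, 132) = 372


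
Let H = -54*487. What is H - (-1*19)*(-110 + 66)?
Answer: -27134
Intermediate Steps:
H = -26298
H - (-1*19)*(-110 + 66) = -26298 - (-1*19)*(-110 + 66) = -26298 - (-19)*(-44) = -26298 - 1*836 = -26298 - 836 = -27134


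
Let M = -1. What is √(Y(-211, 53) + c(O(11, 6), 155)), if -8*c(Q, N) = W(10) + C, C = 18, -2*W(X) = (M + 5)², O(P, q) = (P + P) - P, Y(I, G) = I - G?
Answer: I*√1061/2 ≈ 16.286*I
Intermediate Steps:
O(P, q) = P (O(P, q) = 2*P - P = P)
W(X) = -8 (W(X) = -(-1 + 5)²/2 = -½*4² = -½*16 = -8)
c(Q, N) = -5/4 (c(Q, N) = -(-8 + 18)/8 = -⅛*10 = -5/4)
√(Y(-211, 53) + c(O(11, 6), 155)) = √((-211 - 1*53) - 5/4) = √((-211 - 53) - 5/4) = √(-264 - 5/4) = √(-1061/4) = I*√1061/2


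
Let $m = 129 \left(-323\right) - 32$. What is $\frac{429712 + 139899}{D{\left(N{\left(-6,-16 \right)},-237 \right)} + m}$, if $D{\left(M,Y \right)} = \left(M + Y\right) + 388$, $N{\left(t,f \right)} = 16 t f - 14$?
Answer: $- \frac{81373}{5718} \approx -14.231$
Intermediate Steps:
$m = -41699$ ($m = -41667 - 32 = -41699$)
$N{\left(t,f \right)} = -14 + 16 f t$ ($N{\left(t,f \right)} = 16 f t - 14 = -14 + 16 f t$)
$D{\left(M,Y \right)} = 388 + M + Y$
$\frac{429712 + 139899}{D{\left(N{\left(-6,-16 \right)},-237 \right)} + m} = \frac{429712 + 139899}{\left(388 - \left(14 + 256 \left(-6\right)\right) - 237\right) - 41699} = \frac{569611}{\left(388 + \left(-14 + 1536\right) - 237\right) - 41699} = \frac{569611}{\left(388 + 1522 - 237\right) - 41699} = \frac{569611}{1673 - 41699} = \frac{569611}{-40026} = 569611 \left(- \frac{1}{40026}\right) = - \frac{81373}{5718}$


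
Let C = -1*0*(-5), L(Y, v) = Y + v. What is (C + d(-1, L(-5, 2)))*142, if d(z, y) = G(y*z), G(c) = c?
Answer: 426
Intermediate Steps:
d(z, y) = y*z
C = 0 (C = 0*(-5) = 0)
(C + d(-1, L(-5, 2)))*142 = (0 + (-5 + 2)*(-1))*142 = (0 - 3*(-1))*142 = (0 + 3)*142 = 3*142 = 426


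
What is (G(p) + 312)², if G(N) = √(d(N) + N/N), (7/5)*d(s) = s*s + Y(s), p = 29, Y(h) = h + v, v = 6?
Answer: (2184 + √30709)²/49 ≈ 1.1359e+5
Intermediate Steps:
Y(h) = 6 + h (Y(h) = h + 6 = 6 + h)
d(s) = 30/7 + 5*s/7 + 5*s²/7 (d(s) = 5*(s*s + (6 + s))/7 = 5*(s² + (6 + s))/7 = 5*(6 + s + s²)/7 = 30/7 + 5*s/7 + 5*s²/7)
G(N) = √(37/7 + 5*N/7 + 5*N²/7) (G(N) = √((30/7 + 5*N/7 + 5*N²/7) + N/N) = √((30/7 + 5*N/7 + 5*N²/7) + 1) = √(37/7 + 5*N/7 + 5*N²/7))
(G(p) + 312)² = (√(259 + 35*29 + 35*29²)/7 + 312)² = (√(259 + 1015 + 35*841)/7 + 312)² = (√(259 + 1015 + 29435)/7 + 312)² = (√30709/7 + 312)² = (312 + √30709/7)²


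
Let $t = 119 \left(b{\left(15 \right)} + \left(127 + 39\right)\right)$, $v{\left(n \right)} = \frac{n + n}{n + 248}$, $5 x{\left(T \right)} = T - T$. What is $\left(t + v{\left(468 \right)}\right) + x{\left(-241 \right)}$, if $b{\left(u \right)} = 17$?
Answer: $\frac{3898317}{179} \approx 21778.0$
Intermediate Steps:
$x{\left(T \right)} = 0$ ($x{\left(T \right)} = \frac{T - T}{5} = \frac{1}{5} \cdot 0 = 0$)
$v{\left(n \right)} = \frac{2 n}{248 + n}$
$t = 21777$ ($t = 119 \left(17 + \left(127 + 39\right)\right) = 119 \left(17 + 166\right) = 119 \cdot 183 = 21777$)
$\left(t + v{\left(468 \right)}\right) + x{\left(-241 \right)} = \left(21777 + 2 \cdot 468 \frac{1}{248 + 468}\right) + 0 = \left(21777 + 2 \cdot 468 \cdot \frac{1}{716}\right) + 0 = \left(21777 + \frac{234}{179}\right) + 0 = \frac{3898317}{179} + 0 = \frac{3898317}{179}$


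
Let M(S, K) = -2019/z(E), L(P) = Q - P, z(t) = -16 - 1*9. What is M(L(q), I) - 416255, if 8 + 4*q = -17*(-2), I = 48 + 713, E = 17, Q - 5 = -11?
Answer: -10404356/25 ≈ -4.1617e+5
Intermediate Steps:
Q = -6 (Q = 5 - 11 = -6)
z(t) = -25 (z(t) = -16 - 9 = -25)
I = 761
q = 13/2 (q = -2 + (-17*(-2))/4 = -2 + (1/4)*34 = -2 + 17/2 = 13/2 ≈ 6.5000)
L(P) = -6 - P
M(S, K) = 2019/25 (M(S, K) = -2019/(-25) = -2019*(-1/25) = 2019/25)
M(L(q), I) - 416255 = 2019/25 - 416255 = -10404356/25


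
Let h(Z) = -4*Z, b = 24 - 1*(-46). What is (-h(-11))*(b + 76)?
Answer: -6424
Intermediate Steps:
b = 70 (b = 24 + 46 = 70)
(-h(-11))*(b + 76) = (-(-4)*(-11))*(70 + 76) = -1*44*146 = -44*146 = -6424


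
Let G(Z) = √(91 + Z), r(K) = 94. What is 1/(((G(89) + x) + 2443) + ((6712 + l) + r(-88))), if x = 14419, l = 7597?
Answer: 6253/195500009 - 6*√5/977500045 ≈ 3.1971e-5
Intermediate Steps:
1/(((G(89) + x) + 2443) + ((6712 + l) + r(-88))) = 1/(((√(91 + 89) + 14419) + 2443) + ((6712 + 7597) + 94)) = 1/(((√180 + 14419) + 2443) + (14309 + 94)) = 1/(((6*√5 + 14419) + 2443) + 14403) = 1/(((14419 + 6*√5) + 2443) + 14403) = 1/((16862 + 6*√5) + 14403) = 1/(31265 + 6*√5)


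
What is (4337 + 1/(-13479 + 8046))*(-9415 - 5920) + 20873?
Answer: -361223975191/5433 ≈ -6.6487e+7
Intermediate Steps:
(4337 + 1/(-13479 + 8046))*(-9415 - 5920) + 20873 = (4337 + 1/(-5433))*(-15335) + 20873 = (4337 - 1/5433)*(-15335) + 20873 = (23562920/5433)*(-15335) + 20873 = -361337378200/5433 + 20873 = -361223975191/5433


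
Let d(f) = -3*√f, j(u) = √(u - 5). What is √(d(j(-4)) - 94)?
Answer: √(-94 - 3*√3*√I) ≈ 0.1859 - 9.8848*I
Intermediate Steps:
j(u) = √(-5 + u)
√(d(j(-4)) - 94) = √(-3*(-5 - 4)^(¼) - 94) = √(-3*(-1)^(¼)*√3 - 94) = √(-3*√3*√I - 94) = √(-94 - 3*√3*√I)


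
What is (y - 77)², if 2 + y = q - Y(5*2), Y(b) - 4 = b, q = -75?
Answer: 28224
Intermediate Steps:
Y(b) = 4 + b
y = -91 (y = -2 + (-75 - (4 + 5*2)) = -2 + (-75 - (4 + 10)) = -2 + (-75 - 1*14) = -2 + (-75 - 14) = -2 - 89 = -91)
(y - 77)² = (-91 - 77)² = (-168)² = 28224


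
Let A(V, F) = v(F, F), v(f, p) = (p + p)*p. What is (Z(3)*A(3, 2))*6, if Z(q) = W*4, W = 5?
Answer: 960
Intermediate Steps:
v(f, p) = 2*p² (v(f, p) = (2*p)*p = 2*p²)
A(V, F) = 2*F²
Z(q) = 20 (Z(q) = 5*4 = 20)
(Z(3)*A(3, 2))*6 = (20*(2*2²))*6 = (20*(2*4))*6 = (20*8)*6 = 160*6 = 960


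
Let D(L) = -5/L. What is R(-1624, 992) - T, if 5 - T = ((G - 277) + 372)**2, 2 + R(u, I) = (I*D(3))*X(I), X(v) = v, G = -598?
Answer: -4161314/3 ≈ -1.3871e+6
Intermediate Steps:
R(u, I) = -2 - 5*I**2/3 (R(u, I) = -2 + (I*(-5/3))*I = -2 + (-5*I/3)*I = -2 - 5*I**2/3)
T = -253004 (T = 5 - ((-598 - 277) + 372)**2 = 5 - (-875 + 372)**2 = 5 - 1*(-503)**2 = 5 - 1*253009 = 5 - 253009 = -253004)
R(-1624, 992) - T = (-2 - 5/3*992**2) - 1*(-253004) = (-2 - 5/3*984064) + 253004 = (-2 - 4920320/3) + 253004 = -4920326/3 + 253004 = -4161314/3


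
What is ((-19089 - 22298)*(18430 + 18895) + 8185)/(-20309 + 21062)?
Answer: -514920530/251 ≈ -2.0515e+6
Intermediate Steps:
((-19089 - 22298)*(18430 + 18895) + 8185)/(-20309 + 21062) = (-41387*37325 + 8185)/753 = (-1544769775 + 8185)*(1/753) = -1544761590*1/753 = -514920530/251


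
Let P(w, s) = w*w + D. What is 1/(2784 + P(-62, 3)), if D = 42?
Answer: 1/6670 ≈ 0.00014993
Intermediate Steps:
P(w, s) = 42 + w² (P(w, s) = w*w + 42 = w² + 42 = 42 + w²)
1/(2784 + P(-62, 3)) = 1/(2784 + (42 + (-62)²)) = 1/(2784 + (42 + 3844)) = 1/(2784 + 3886) = 1/6670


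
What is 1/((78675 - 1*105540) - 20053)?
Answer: -1/46918 ≈ -2.1314e-5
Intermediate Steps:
1/((78675 - 1*105540) - 20053) = 1/((78675 - 105540) - 20053) = 1/(-26865 - 20053) = 1/(-46918) = -1/46918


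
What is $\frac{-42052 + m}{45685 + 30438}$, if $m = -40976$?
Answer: $- \frac{83028}{76123} \approx -1.0907$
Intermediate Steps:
$\frac{-42052 + m}{45685 + 30438} = \frac{-42052 - 40976}{45685 + 30438} = - \frac{83028}{76123}$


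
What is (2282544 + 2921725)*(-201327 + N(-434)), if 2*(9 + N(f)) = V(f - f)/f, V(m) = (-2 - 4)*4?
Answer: -32482003344102/31 ≈ -1.0478e+12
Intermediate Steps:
V(m) = -24 (V(m) = -6*4 = -24)
N(f) = -9 - 12/f (N(f) = -9 + (-24/f)/2 = -9 - 12/f)
(2282544 + 2921725)*(-201327 + N(-434)) = (2282544 + 2921725)*(-201327 + (-9 - 12/(-434))) = 5204269*(-201327 + (-9 - 12*(-1/434))) = 5204269*(-201327 + (-9 + 6/217)) = 5204269*(-201327 - 1947/217) = 5204269*(-43689906/217) = -32482003344102/31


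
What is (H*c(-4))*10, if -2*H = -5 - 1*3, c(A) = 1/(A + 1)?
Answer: -40/3 ≈ -13.333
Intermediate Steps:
c(A) = 1/(1 + A)
H = 4 (H = -(-5 - 1*3)/2 = -(-5 - 3)/2 = -½*(-8) = 4)
(H*c(-4))*10 = (4/(1 - 4))*10 = (4/(-3))*10 = (4*(-⅓))*10 = -4/3*10 = -40/3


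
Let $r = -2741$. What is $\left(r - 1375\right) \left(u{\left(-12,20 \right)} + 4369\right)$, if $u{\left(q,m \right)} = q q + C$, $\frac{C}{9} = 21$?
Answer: $-19353432$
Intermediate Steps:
$C = 189$ ($C = 9 \cdot 21 = 189$)
$u{\left(q,m \right)} = 189 + q^{2}$ ($u{\left(q,m \right)} = q q + 189 = q^{2} + 189 = 189 + q^{2}$)
$\left(r - 1375\right) \left(u{\left(-12,20 \right)} + 4369\right) = \left(-2741 - 1375\right) \left(\left(189 + \left(-12\right)^{2}\right) + 4369\right) = - 4116 \left(\left(189 + 144\right) + 4369\right) = - 4116 \left(333 + 4369\right) = \left(-4116\right) 4702 = -19353432$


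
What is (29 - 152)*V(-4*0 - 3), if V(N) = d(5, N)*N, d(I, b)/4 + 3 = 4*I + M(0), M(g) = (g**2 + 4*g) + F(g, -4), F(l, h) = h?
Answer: 19188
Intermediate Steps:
M(g) = -4 + g**2 + 4*g (M(g) = (g**2 + 4*g) - 4 = -4 + g**2 + 4*g)
d(I, b) = -28 + 16*I (d(I, b) = -12 + 4*(4*I + (-4 + 0**2 + 4*0)) = -12 + 4*(4*I + (-4 + 0 + 0)) = -12 + 4*(4*I - 4) = -12 + 4*(-4 + 4*I) = -12 + (-16 + 16*I) = -28 + 16*I)
V(N) = 52*N (V(N) = (-28 + 16*5)*N = (-28 + 80)*N = 52*N)
(29 - 152)*V(-4*0 - 3) = (29 - 152)*(52*(-4*0 - 3)) = -6396*(0 - 3) = -6396*(-3) = -123*(-156) = 19188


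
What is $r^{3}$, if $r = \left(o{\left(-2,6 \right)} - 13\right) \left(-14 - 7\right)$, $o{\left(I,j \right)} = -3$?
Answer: $37933056$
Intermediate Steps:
$r = 336$ ($r = \left(-3 - 13\right) \left(-14 - 7\right) = \left(-3 - 13\right) \left(-21\right) = \left(-16\right) \left(-21\right) = 336$)
$r^{3} = 336^{3} = 37933056$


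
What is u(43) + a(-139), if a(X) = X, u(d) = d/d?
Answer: -138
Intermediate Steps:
u(d) = 1
u(43) + a(-139) = 1 - 139 = -138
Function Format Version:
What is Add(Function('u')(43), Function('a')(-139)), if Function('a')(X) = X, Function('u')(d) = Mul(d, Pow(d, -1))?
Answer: -138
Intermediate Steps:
Function('u')(d) = 1
Add(Function('u')(43), Function('a')(-139)) = Add(1, -139) = -138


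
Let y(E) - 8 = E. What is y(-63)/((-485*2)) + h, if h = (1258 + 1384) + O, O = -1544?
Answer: 213023/194 ≈ 1098.1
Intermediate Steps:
y(E) = 8 + E
h = 1098 (h = (1258 + 1384) - 1544 = 2642 - 1544 = 1098)
y(-63)/((-485*2)) + h = (8 - 63)/((-485*2)) + 1098 = -55/(-970) + 1098 = -55*(-1/970) + 1098 = 11/194 + 1098 = 213023/194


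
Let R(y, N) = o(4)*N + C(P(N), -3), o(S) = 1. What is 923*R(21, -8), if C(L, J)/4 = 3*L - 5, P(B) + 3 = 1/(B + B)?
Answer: -239057/4 ≈ -59764.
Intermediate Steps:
P(B) = -3 + 1/(2*B) (P(B) = -3 + 1/(B + B) = -3 + 1/(2*B))
C(L, J) = -20 + 12*L (C(L, J) = 4*(3*L - 5) = 4*(-5 + 3*L) = -20 + 12*L)
R(y, N) = -56 + N + 6/N (R(y, N) = 1*N + (-20 + 12*(-3 + 1/(2*N))) = N + (-20 + (-36 + 6/N)) = N + (-56 + 6/N) = -56 + N + 6/N)
923*R(21, -8) = 923*(-56 - 8 + 6/(-8)) = 923*(-56 - 8 + 6*(-1/8)) = 923*(-56 - 8 - 3/4) = 923*(-259/4) = -239057/4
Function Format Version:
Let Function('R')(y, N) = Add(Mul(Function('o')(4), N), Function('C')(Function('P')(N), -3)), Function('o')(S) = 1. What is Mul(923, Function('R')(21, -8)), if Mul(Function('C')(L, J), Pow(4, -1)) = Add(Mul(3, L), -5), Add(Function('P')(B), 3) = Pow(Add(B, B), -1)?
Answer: Rational(-239057, 4) ≈ -59764.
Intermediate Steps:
Function('P')(B) = Add(-3, Mul(Rational(1, 2), Pow(B, -1))) (Function('P')(B) = Add(-3, Pow(Add(B, B), -1)) = Add(-3, Pow(Mul(2, B), -1)) = Add(-3, Mul(Rational(1, 2), Pow(B, -1))))
Function('C')(L, J) = Add(-20, Mul(12, L)) (Function('C')(L, J) = Mul(4, Add(Mul(3, L), -5)) = Mul(4, Add(-5, Mul(3, L))) = Add(-20, Mul(12, L)))
Function('R')(y, N) = Add(-56, N, Mul(6, Pow(N, -1))) (Function('R')(y, N) = Add(Mul(1, N), Add(-20, Mul(12, Add(-3, Mul(Rational(1, 2), Pow(N, -1)))))) = Add(N, Add(-20, Add(-36, Mul(6, Pow(N, -1))))) = Add(N, Add(-56, Mul(6, Pow(N, -1)))) = Add(-56, N, Mul(6, Pow(N, -1))))
Mul(923, Function('R')(21, -8)) = Mul(923, Add(-56, -8, Mul(6, Pow(-8, -1)))) = Mul(923, Add(-56, -8, Mul(6, Rational(-1, 8)))) = Mul(923, Add(-56, -8, Rational(-3, 4))) = Mul(923, Rational(-259, 4)) = Rational(-239057, 4)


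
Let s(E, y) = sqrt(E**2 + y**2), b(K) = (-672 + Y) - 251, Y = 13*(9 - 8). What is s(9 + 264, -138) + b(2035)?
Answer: -910 + 3*sqrt(10397) ≈ -604.10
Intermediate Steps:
Y = 13 (Y = 13*1 = 13)
b(K) = -910 (b(K) = (-672 + 13) - 251 = -659 - 251 = -910)
s(9 + 264, -138) + b(2035) = sqrt((9 + 264)**2 + (-138)**2) - 910 = sqrt(273**2 + 19044) - 910 = sqrt(74529 + 19044) - 910 = sqrt(93573) - 910 = 3*sqrt(10397) - 910 = -910 + 3*sqrt(10397)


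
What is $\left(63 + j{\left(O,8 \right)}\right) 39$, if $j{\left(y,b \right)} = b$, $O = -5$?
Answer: $2769$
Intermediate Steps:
$\left(63 + j{\left(O,8 \right)}\right) 39 = \left(63 + 8\right) 39 = 71 \cdot 39 = 2769$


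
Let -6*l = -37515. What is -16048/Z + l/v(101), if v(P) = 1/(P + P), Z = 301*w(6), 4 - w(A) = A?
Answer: 380172529/301 ≈ 1.2630e+6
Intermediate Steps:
w(A) = 4 - A
l = 12505/2 (l = -1/6*(-37515) = 12505/2 ≈ 6252.5)
Z = -602 (Z = 301*(4 - 1*6) = 301*(4 - 6) = 301*(-2) = -602)
v(P) = 1/(2*P)
-16048/Z + l/v(101) = -16048/(-602) + 12505/(2*(((1/2)/101))) = -16048*(-1/602) + 12505/(2*(((1/2)*(1/101)))) = 8024/301 + 12505/(2*(1/202)) = 8024/301 + (12505/2)*202 = 8024/301 + 1263005 = 380172529/301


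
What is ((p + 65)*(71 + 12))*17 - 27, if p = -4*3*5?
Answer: 7028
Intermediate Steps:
p = -60 (p = -12*5 = -60)
((p + 65)*(71 + 12))*17 - 27 = ((-60 + 65)*(71 + 12))*17 - 27 = (5*83)*17 - 27 = 415*17 - 27 = 7055 - 27 = 7028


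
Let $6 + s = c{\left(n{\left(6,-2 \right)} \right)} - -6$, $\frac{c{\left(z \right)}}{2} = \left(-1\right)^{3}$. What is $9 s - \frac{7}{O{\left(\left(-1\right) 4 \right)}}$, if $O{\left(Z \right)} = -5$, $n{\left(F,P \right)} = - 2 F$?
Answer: $- \frac{83}{5} \approx -16.6$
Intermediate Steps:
$c{\left(z \right)} = -2$ ($c{\left(z \right)} = 2 \left(-1\right)^{3} = 2 \left(-1\right) = -2$)
$s = -2$ ($s = -6 - -4 = -6 + \left(-2 + 6\right) = -6 + 4 = -2$)
$9 s - \frac{7}{O{\left(\left(-1\right) 4 \right)}} = 9 \left(-2\right) - \frac{7}{-5} = -18 - - \frac{7}{5} = -18 + \frac{7}{5} = - \frac{83}{5}$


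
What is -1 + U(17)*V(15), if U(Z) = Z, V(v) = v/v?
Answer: 16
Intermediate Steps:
V(v) = 1
-1 + U(17)*V(15) = -1 + 17*1 = -1 + 17 = 16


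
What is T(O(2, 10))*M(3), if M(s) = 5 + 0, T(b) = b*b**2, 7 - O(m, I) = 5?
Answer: 40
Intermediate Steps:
O(m, I) = 2 (O(m, I) = 7 - 1*5 = 7 - 5 = 2)
T(b) = b**3
M(s) = 5
T(O(2, 10))*M(3) = 2**3*5 = 8*5 = 40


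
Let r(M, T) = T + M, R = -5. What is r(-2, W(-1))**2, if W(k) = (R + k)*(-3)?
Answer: 256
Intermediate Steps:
W(k) = 15 - 3*k (W(k) = (-5 + k)*(-3) = 15 - 3*k)
r(M, T) = M + T
r(-2, W(-1))**2 = (-2 + (15 - 3*(-1)))**2 = (-2 + (15 + 3))**2 = (-2 + 18)**2 = 16**2 = 256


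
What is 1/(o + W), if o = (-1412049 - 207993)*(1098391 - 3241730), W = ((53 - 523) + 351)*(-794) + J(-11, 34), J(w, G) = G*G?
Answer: 1/3472299295880 ≈ 2.8799e-13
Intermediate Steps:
J(w, G) = G²
W = 95642 (W = ((53 - 523) + 351)*(-794) + 34² = (-470 + 351)*(-794) + 1156 = -119*(-794) + 1156 = 94486 + 1156 = 95642)
o = 3472299200238 (o = -1620042*(-2143339) = 3472299200238)
1/(o + W) = 1/(3472299200238 + 95642) = 1/3472299295880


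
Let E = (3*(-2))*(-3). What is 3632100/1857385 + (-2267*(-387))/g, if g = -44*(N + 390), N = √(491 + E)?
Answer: -61129359109095/1238876537954 + 877329*√509/6670004 ≈ -46.375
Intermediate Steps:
E = 18 (E = -6*(-3) = 18)
N = √509 (N = √(491 + 18) = √509 ≈ 22.561)
g = -17160 - 44*√509 (g = -44*(√509 + 390) = -44*(390 + √509) = -17160 - 44*√509 ≈ -18153.)
3632100/1857385 + (-2267*(-387))/g = 3632100/1857385 + (-2267*(-387))/(-17160 - 44*√509) = 3632100*(1/1857385) + 877329/(-17160 - 44*√509) = 726420/371477 + 877329/(-17160 - 44*√509)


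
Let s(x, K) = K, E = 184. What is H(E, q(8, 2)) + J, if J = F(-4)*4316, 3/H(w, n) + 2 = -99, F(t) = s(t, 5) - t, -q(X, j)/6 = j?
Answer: 3923241/101 ≈ 38844.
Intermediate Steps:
q(X, j) = -6*j
F(t) = 5 - t
H(w, n) = -3/101 (H(w, n) = 3/(-2 - 99) = 3/(-101) = 3*(-1/101) = -3/101)
J = 38844 (J = (5 - 1*(-4))*4316 = (5 + 4)*4316 = 9*4316 = 38844)
H(E, q(8, 2)) + J = -3/101 + 38844 = 3923241/101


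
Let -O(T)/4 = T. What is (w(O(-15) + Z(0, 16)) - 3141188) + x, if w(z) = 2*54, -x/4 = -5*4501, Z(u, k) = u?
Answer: -3051060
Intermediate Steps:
O(T) = -4*T
x = 90020 (x = -(-20)*4501 = -4*(-22505) = 90020)
w(z) = 108
(w(O(-15) + Z(0, 16)) - 3141188) + x = (108 - 3141188) + 90020 = -3141080 + 90020 = -3051060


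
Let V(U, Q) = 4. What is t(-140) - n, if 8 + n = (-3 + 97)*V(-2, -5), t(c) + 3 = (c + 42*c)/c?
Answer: -328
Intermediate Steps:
t(c) = 40 (t(c) = -3 + (c + 42*c)/c = -3 + (43*c)/c = -3 + 43 = 40)
n = 368 (n = -8 + (-3 + 97)*4 = -8 + 94*4 = -8 + 376 = 368)
t(-140) - n = 40 - 1*368 = 40 - 368 = -328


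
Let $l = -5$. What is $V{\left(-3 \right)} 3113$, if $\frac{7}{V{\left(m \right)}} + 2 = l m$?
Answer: $\frac{21791}{13} \approx 1676.2$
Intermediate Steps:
$V{\left(m \right)} = \frac{7}{-2 - 5 m}$
$V{\left(-3 \right)} 3113 = - \frac{7}{2 + 5 \left(-3\right)} 3113 = - \frac{7}{2 - 15} \cdot 3113 = - \frac{7}{-13} \cdot 3113 = \left(-7\right) \left(- \frac{1}{13}\right) 3113 = \frac{7}{13} \cdot 3113 = \frac{21791}{13}$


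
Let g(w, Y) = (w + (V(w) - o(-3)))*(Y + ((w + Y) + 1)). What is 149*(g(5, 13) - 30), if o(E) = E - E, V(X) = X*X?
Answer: 138570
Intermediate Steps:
V(X) = X**2
o(E) = 0
g(w, Y) = (w + w**2)*(1 + w + 2*Y) (g(w, Y) = (w + (w**2 - 1*0))*(Y + ((w + Y) + 1)) = (w + (w**2 + 0))*(Y + ((Y + w) + 1)) = (w + w**2)*(Y + (1 + Y + w)) = (w + w**2)*(1 + w + 2*Y))
149*(g(5, 13) - 30) = 149*(5*(1 + 5**2 + 2*13 + 2*5 + 2*13*5) - 30) = 149*(5*(1 + 25 + 26 + 10 + 130) - 30) = 149*(5*192 - 30) = 149*(960 - 30) = 149*930 = 138570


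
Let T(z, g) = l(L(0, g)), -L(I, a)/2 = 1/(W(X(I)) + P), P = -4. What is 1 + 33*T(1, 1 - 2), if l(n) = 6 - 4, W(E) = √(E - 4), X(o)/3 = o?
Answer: 67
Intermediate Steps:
X(o) = 3*o
W(E) = √(-4 + E)
L(I, a) = -2/(-4 + √(-4 + 3*I)) (L(I, a) = -2/(√(-4 + 3*I) - 4) = -2/(-4 + √(-4 + 3*I)))
l(n) = 2
T(z, g) = 2
1 + 33*T(1, 1 - 2) = 1 + 33*2 = 1 + 66 = 67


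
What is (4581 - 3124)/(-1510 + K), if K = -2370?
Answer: -1457/3880 ≈ -0.37552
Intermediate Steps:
(4581 - 3124)/(-1510 + K) = (4581 - 3124)/(-1510 - 2370) = 1457/(-3880) = 1457*(-1/3880) = -1457/3880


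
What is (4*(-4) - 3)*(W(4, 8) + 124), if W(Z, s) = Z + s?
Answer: -2584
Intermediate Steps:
(4*(-4) - 3)*(W(4, 8) + 124) = (4*(-4) - 3)*((4 + 8) + 124) = (-16 - 3)*(12 + 124) = -19*136 = -2584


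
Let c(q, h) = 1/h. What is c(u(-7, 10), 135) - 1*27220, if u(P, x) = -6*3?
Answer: -3674699/135 ≈ -27220.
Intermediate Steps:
u(P, x) = -18
c(u(-7, 10), 135) - 1*27220 = 1/135 - 1*27220 = 1/135 - 27220 = -3674699/135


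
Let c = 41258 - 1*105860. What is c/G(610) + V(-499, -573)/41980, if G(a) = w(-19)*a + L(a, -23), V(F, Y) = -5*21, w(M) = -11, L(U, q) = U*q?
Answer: 135490713/43533260 ≈ 3.1124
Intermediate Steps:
V(F, Y) = -105
c = -64602 (c = 41258 - 105860 = -64602)
G(a) = -34*a (G(a) = -11*a + a*(-23) = -11*a - 23*a = -34*a)
c/G(610) + V(-499, -573)/41980 = -64602/((-34*610)) - 105/41980 = -64602/(-20740) - 105*1/41980 = -64602*(-1/20740) - 21/8396 = 32301/10370 - 21/8396 = 135490713/43533260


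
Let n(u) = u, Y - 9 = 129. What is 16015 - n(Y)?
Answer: 15877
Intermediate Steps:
Y = 138 (Y = 9 + 129 = 138)
16015 - n(Y) = 16015 - 1*138 = 16015 - 138 = 15877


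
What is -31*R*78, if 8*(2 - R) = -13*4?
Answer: -20553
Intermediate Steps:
R = 17/2 (R = 2 - (-13)*4/8 = 2 - 1/8*(-52) = 2 + 13/2 = 17/2 ≈ 8.5000)
-31*R*78 = -31*17/2*78 = -527/2*78 = -20553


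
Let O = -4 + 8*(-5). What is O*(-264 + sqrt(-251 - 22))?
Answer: 11616 - 44*I*sqrt(273) ≈ 11616.0 - 727.0*I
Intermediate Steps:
O = -44 (O = -4 - 40 = -44)
O*(-264 + sqrt(-251 - 22)) = -44*(-264 + sqrt(-251 - 22)) = -44*(-264 + sqrt(-273)) = -44*(-264 + I*sqrt(273)) = 11616 - 44*I*sqrt(273)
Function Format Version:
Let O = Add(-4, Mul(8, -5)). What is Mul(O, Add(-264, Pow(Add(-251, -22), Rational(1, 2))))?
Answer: Add(11616, Mul(-44, I, Pow(273, Rational(1, 2)))) ≈ Add(11616., Mul(-727.00, I))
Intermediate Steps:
O = -44 (O = Add(-4, -40) = -44)
Mul(O, Add(-264, Pow(Add(-251, -22), Rational(1, 2)))) = Mul(-44, Add(-264, Pow(Add(-251, -22), Rational(1, 2)))) = Mul(-44, Add(-264, Pow(-273, Rational(1, 2)))) = Mul(-44, Add(-264, Mul(I, Pow(273, Rational(1, 2))))) = Add(11616, Mul(-44, I, Pow(273, Rational(1, 2))))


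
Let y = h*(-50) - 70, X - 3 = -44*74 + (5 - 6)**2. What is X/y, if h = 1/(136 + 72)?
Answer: 112736/2435 ≈ 46.298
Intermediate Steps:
h = 1/208 ≈ 0.0048077
X = -3252 (X = 3 + (-44*74 + (5 - 6)**2) = 3 + (-3256 + (-1)**2) = 3 + (-3256 + 1) = 3 - 3255 = -3252)
y = -7305/104 (y = (1/208)*(-50) - 70 = -25/104 - 70 = -7305/104 ≈ -70.240)
X/y = -3252/(-7305/104) = -3252*(-104/7305) = 112736/2435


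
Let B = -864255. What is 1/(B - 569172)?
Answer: -1/1433427 ≈ -6.9763e-7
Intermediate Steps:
1/(B - 569172) = 1/(-864255 - 569172) = 1/(-1433427) = -1/1433427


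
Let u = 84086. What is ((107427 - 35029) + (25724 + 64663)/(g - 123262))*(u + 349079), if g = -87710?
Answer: 2205367256684795/70324 ≈ 3.1360e+10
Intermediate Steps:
((107427 - 35029) + (25724 + 64663)/(g - 123262))*(u + 349079) = ((107427 - 35029) + (25724 + 64663)/(-87710 - 123262))*(84086 + 349079) = (72398 + 90387/(-210972))*433165 = (72398 + 90387*(-1/210972))*433165 = (72398 - 30129/70324)*433165 = (5091286823/70324)*433165 = 2205367256684795/70324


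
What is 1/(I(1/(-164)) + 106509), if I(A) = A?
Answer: 164/17467475 ≈ 9.3889e-6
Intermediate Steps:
1/(I(1/(-164)) + 106509) = 1/(1/(-164) + 106509) = 1/(-1/164 + 106509) = 1/(17467475/164) = 164/17467475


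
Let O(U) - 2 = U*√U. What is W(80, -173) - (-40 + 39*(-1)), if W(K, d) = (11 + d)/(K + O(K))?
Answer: 9982522/126319 - 12960*√5/126319 ≈ 78.797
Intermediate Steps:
O(U) = 2 + U^(3/2) (O(U) = 2 + U*√U = 2 + U^(3/2))
W(K, d) = (11 + d)/(2 + K + K^(3/2)) (W(K, d) = (11 + d)/(K + (2 + K^(3/2))) = (11 + d)/(2 + K + K^(3/2)))
W(80, -173) - (-40 + 39*(-1)) = (11 - 173)/(2 + 80 + 80^(3/2)) - (-40 + 39*(-1)) = -162/(2 + 80 + 320*√5) - (-40 - 39) = -162/(82 + 320*√5) - 1*(-79) = -162/(82 + 320*√5) + 79 = 79 - 162/(82 + 320*√5)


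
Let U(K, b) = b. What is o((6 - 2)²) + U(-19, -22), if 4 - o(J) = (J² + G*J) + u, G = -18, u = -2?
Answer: 16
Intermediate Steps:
o(J) = 6 - J² + 18*J (o(J) = 4 - ((J² - 18*J) - 2) = 4 - (-2 + J² - 18*J) = 4 + (2 - J² + 18*J) = 6 - J² + 18*J)
o((6 - 2)²) + U(-19, -22) = (6 - ((6 - 2)²)² + 18*(6 - 2)²) - 22 = (6 - (4²)² + 18*4²) - 22 = (6 - 1*16² + 18*16) - 22 = (6 - 1*256 + 288) - 22 = (6 - 256 + 288) - 22 = 38 - 22 = 16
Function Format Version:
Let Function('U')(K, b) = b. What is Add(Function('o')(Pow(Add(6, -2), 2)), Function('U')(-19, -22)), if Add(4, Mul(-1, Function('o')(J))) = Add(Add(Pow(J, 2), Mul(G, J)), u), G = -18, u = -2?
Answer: 16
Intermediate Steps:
Function('o')(J) = Add(6, Mul(-1, Pow(J, 2)), Mul(18, J)) (Function('o')(J) = Add(4, Mul(-1, Add(Add(Pow(J, 2), Mul(-18, J)), -2))) = Add(4, Mul(-1, Add(-2, Pow(J, 2), Mul(-18, J)))) = Add(4, Add(2, Mul(-1, Pow(J, 2)), Mul(18, J))) = Add(6, Mul(-1, Pow(J, 2)), Mul(18, J)))
Add(Function('o')(Pow(Add(6, -2), 2)), Function('U')(-19, -22)) = Add(Add(6, Mul(-1, Pow(Pow(Add(6, -2), 2), 2)), Mul(18, Pow(Add(6, -2), 2))), -22) = Add(Add(6, Mul(-1, Pow(Pow(4, 2), 2)), Mul(18, Pow(4, 2))), -22) = Add(Add(6, Mul(-1, Pow(16, 2)), Mul(18, 16)), -22) = Add(Add(6, Mul(-1, 256), 288), -22) = Add(Add(6, -256, 288), -22) = Add(38, -22) = 16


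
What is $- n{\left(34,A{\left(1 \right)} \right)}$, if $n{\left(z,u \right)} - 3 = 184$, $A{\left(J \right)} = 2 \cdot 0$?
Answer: $-187$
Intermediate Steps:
$A{\left(J \right)} = 0$
$n{\left(z,u \right)} = 187$ ($n{\left(z,u \right)} = 3 + 184 = 187$)
$- n{\left(34,A{\left(1 \right)} \right)} = \left(-1\right) 187 = -187$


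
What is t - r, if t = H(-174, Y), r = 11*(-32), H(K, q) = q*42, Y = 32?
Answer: 1696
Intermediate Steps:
H(K, q) = 42*q
r = -352
t = 1344 (t = 42*32 = 1344)
t - r = 1344 - 1*(-352) = 1344 + 352 = 1696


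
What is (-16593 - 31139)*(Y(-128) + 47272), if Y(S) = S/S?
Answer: -2256434836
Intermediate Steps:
Y(S) = 1
(-16593 - 31139)*(Y(-128) + 47272) = (-16593 - 31139)*(1 + 47272) = -47732*47273 = -2256434836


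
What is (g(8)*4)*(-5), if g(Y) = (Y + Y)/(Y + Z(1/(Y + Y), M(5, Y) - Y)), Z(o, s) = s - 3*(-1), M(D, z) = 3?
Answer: -160/3 ≈ -53.333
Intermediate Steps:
Z(o, s) = 3 + s (Z(o, s) = s + 3 = 3 + s)
g(Y) = Y/3 (g(Y) = (Y + Y)/(Y + (3 + (3 - Y))) = (2*Y)/(Y + (6 - Y)) = (2*Y)/6 = (2*Y)*(⅙) = Y/3)
(g(8)*4)*(-5) = (((⅓)*8)*4)*(-5) = ((8/3)*4)*(-5) = (32/3)*(-5) = -160/3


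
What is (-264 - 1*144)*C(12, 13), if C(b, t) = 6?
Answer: -2448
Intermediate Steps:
(-264 - 1*144)*C(12, 13) = (-264 - 1*144)*6 = (-264 - 144)*6 = -408*6 = -2448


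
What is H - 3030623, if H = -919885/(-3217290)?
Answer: -1950078430357/643458 ≈ -3.0306e+6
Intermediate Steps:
H = 183977/643458 (H = -919885*(-1/3217290) = 183977/643458 ≈ 0.28592)
H - 3030623 = 183977/643458 - 3030623 = -1950078430357/643458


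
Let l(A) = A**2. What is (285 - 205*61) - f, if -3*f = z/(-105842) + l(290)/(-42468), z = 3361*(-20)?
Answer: -20598626168275/1685586771 ≈ -12220.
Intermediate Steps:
z = -67220
f = 755826655/1685586771 (f = -(-67220/(-105842) + 290**2/(-42468))/3 = -(-67220*(-1/105842) + 84100*(-1/42468))/3 = -(33610/52921 - 21025/10617)/3 = -1/3*(-755826655/561862257) = 755826655/1685586771 ≈ 0.44841)
(285 - 205*61) - f = (285 - 205*61) - 1*755826655/1685586771 = (285 - 12505) - 755826655/1685586771 = -12220 - 755826655/1685586771 = -20598626168275/1685586771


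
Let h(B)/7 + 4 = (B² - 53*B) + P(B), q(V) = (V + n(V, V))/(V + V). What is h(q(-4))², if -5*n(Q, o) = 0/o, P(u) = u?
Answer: 693889/16 ≈ 43368.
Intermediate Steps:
n(Q, o) = 0 (n(Q, o) = -0/o = -⅕*0 = 0)
q(V) = ½ (q(V) = (V + 0)/(V + V) = V/((2*V)) = V*(1/(2*V)) = ½)
h(B) = -28 - 364*B + 7*B² (h(B) = -28 + 7*((B² - 53*B) + B) = -28 + 7*(B² - 52*B) = -28 + (-364*B + 7*B²) = -28 - 364*B + 7*B²)
h(q(-4))² = (-28 - 364*½ + 7*(½)²)² = (-28 - 182 + 7*(¼))² = (-28 - 182 + 7/4)² = (-833/4)² = 693889/16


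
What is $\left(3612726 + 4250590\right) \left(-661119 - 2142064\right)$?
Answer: $-22042313734828$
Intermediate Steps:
$\left(3612726 + 4250590\right) \left(-661119 - 2142064\right) = 7863316 \left(-2803183\right) = -22042313734828$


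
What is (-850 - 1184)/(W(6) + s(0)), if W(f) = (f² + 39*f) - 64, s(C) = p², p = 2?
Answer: -339/35 ≈ -9.6857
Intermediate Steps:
s(C) = 4 (s(C) = 2² = 4)
W(f) = -64 + f² + 39*f
(-850 - 1184)/(W(6) + s(0)) = (-850 - 1184)/((-64 + 6² + 39*6) + 4) = -2034/((-64 + 36 + 234) + 4) = -2034/(206 + 4) = -2034/210 = -2034*1/210 = -339/35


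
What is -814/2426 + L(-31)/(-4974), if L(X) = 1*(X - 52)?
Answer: -1923739/6033462 ≈ -0.31884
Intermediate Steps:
L(X) = -52 + X (L(X) = 1*(-52 + X) = -52 + X)
-814/2426 + L(-31)/(-4974) = -814/2426 + (-52 - 31)/(-4974) = -814*1/2426 - 83*(-1/4974) = -407/1213 + 83/4974 = -1923739/6033462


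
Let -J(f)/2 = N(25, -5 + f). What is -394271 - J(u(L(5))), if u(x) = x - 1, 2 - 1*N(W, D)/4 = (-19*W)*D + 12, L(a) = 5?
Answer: -398151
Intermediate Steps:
N(W, D) = -40 + 76*D*W (N(W, D) = 8 - 4*((-19*W)*D + 12) = 8 - 4*(-19*D*W + 12) = 8 - 4*(12 - 19*D*W) = 8 + (-48 + 76*D*W) = -40 + 76*D*W)
u(x) = -1 + x
J(f) = 19080 - 3800*f (J(f) = -2*(-40 + 76*(-5 + f)*25) = -2*(-40 + (-9500 + 1900*f)) = -2*(-9540 + 1900*f) = 19080 - 3800*f)
-394271 - J(u(L(5))) = -394271 - (19080 - 3800*(-1 + 5)) = -394271 - (19080 - 3800*4) = -394271 - (19080 - 15200) = -394271 - 1*3880 = -394271 - 3880 = -398151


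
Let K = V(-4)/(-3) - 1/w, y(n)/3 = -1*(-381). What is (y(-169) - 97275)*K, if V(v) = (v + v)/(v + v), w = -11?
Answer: 256352/11 ≈ 23305.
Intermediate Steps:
V(v) = 1 (V(v) = (2*v)/((2*v)) = (2*v)*(1/(2*v)) = 1)
y(n) = 1143 (y(n) = 3*(-1*(-381)) = 3*381 = 1143)
K = -8/33 (K = 1/(-3) - 1/(-11) = 1*(-⅓) - 1*(-1/11) = -⅓ + 1/11 = -8/33 ≈ -0.24242)
(y(-169) - 97275)*K = (1143 - 97275)*(-8/33) = -96132*(-8/33) = 256352/11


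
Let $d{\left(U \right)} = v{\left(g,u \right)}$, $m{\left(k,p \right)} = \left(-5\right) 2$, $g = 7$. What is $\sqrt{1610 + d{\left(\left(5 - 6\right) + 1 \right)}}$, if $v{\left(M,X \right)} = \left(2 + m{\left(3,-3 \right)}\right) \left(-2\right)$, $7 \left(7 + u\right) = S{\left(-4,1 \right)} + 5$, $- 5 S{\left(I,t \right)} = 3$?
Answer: $\sqrt{1626} \approx 40.324$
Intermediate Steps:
$S{\left(I,t \right)} = - \frac{3}{5}$ ($S{\left(I,t \right)} = \left(- \frac{1}{5}\right) 3 = - \frac{3}{5}$)
$m{\left(k,p \right)} = -10$
$u = - \frac{223}{35}$ ($u = -7 + \frac{- \frac{3}{5} + 5}{7} = -7 + \frac{1}{7} \cdot \frac{22}{5} = -7 + \frac{22}{35} = - \frac{223}{35} \approx -6.3714$)
$v{\left(M,X \right)} = 16$ ($v{\left(M,X \right)} = \left(2 - 10\right) \left(-2\right) = \left(-8\right) \left(-2\right) = 16$)
$d{\left(U \right)} = 16$
$\sqrt{1610 + d{\left(\left(5 - 6\right) + 1 \right)}} = \sqrt{1610 + 16} = \sqrt{1626}$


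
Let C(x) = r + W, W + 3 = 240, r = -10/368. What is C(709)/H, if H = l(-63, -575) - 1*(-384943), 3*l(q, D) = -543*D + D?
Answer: 18687/38547448 ≈ 0.00048478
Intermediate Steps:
r = -5/184 (r = -10*1/368 = -5/184 ≈ -0.027174)
W = 237 (W = -3 + 240 = 237)
l(q, D) = -542*D/3 (l(q, D) = (-543*D + D)/3 = (-542*D)/3 = -542*D/3)
C(x) = 43603/184 (C(x) = -5/184 + 237 = 43603/184)
H = 1466479/3 (H = -542/3*(-575) - 1*(-384943) = 311650/3 + 384943 = 1466479/3 ≈ 4.8883e+5)
C(709)/H = 43603/(184*(1466479/3)) = (43603/184)*(3/1466479) = 18687/38547448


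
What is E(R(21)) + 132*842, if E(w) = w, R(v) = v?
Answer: 111165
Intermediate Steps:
E(R(21)) + 132*842 = 21 + 132*842 = 21 + 111144 = 111165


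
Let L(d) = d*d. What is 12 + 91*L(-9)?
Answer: 7383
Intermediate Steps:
L(d) = d²
12 + 91*L(-9) = 12 + 91*(-9)² = 12 + 91*81 = 12 + 7371 = 7383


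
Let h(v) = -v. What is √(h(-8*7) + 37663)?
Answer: 3*√4191 ≈ 194.21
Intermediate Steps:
√(h(-8*7) + 37663) = √(-(-8)*7 + 37663) = √(-1*(-56) + 37663) = √(56 + 37663) = √37719 = 3*√4191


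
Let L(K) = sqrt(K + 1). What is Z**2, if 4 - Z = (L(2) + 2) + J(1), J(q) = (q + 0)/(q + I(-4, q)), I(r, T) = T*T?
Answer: 21/4 - 3*sqrt(3) ≈ 0.053848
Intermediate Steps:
I(r, T) = T**2
L(K) = sqrt(1 + K)
J(q) = q/(q + q**2) (J(q) = (q + 0)/(q + q**2) = q/(q + q**2))
Z = 3/2 - sqrt(3) (Z = 4 - ((sqrt(1 + 2) + 2) + 1/(1 + 1)) = 4 - ((sqrt(3) + 2) + 1/2) = 4 - ((2 + sqrt(3)) + 1/2) = 4 - (5/2 + sqrt(3)) = 4 + (-5/2 - sqrt(3)) = 3/2 - sqrt(3) ≈ -0.23205)
Z**2 = (3/2 - sqrt(3))**2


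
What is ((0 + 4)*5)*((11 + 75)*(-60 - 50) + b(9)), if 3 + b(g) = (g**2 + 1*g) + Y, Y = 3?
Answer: -187400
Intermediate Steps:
b(g) = g + g**2 (b(g) = -3 + ((g**2 + 1*g) + 3) = -3 + ((g**2 + g) + 3) = -3 + ((g + g**2) + 3) = -3 + (3 + g + g**2) = g + g**2)
((0 + 4)*5)*((11 + 75)*(-60 - 50) + b(9)) = ((0 + 4)*5)*((11 + 75)*(-60 - 50) + 9*(1 + 9)) = (4*5)*(86*(-110) + 9*10) = 20*(-9460 + 90) = 20*(-9370) = -187400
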